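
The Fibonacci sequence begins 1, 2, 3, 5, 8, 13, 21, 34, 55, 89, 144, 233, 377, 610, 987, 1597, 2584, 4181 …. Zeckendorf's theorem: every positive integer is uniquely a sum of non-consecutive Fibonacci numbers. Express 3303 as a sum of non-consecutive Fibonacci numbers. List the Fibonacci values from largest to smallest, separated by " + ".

2584 + 610 + 89 + 13 + 5 + 2

Repeatedly subtract the largest Fibonacci number that fits:
largest Fibonacci ≤ 3303 is 2584; 3303 − 2584 = 719
largest Fibonacci ≤ 719 is 610; 719 − 610 = 109
largest Fibonacci ≤ 109 is 89; 109 − 89 = 20
largest Fibonacci ≤ 20 is 13; 20 − 13 = 7
largest Fibonacci ≤ 7 is 5; 7 − 5 = 2
largest Fibonacci ≤ 2 is 2; 2 − 2 = 0
So 3303 = 2584 + 610 + 89 + 13 + 5 + 2, with no two terms consecutive in the sequence.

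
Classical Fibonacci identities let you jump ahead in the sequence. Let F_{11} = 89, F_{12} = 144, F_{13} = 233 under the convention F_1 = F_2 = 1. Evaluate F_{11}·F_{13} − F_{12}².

1

89·233 − 144² = 20737 − 20736 = 1. (Cassini's identity: F_{k−1}F_{k+1} − F_k² = (−1)^k.)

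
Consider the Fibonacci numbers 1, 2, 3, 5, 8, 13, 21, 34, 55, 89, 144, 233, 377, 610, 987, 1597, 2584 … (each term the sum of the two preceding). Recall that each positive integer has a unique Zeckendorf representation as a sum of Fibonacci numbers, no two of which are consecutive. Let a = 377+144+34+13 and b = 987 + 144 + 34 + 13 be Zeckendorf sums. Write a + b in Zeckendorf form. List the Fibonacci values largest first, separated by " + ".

The two numbers are 568 and 1178, so their sum is 1746.
Greedily peel off the largest Fibonacci term at each step:
1746: greatest Fibonacci not exceeding it is 1597, leaving 149
149: greatest Fibonacci not exceeding it is 144, leaving 5
5: greatest Fibonacci not exceeding it is 5, leaving 0

1597 + 144 + 5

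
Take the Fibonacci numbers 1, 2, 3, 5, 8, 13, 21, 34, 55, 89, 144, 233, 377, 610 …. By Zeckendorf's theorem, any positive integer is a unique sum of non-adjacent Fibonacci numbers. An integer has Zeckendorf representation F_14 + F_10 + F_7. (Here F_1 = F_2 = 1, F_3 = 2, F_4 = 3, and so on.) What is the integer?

F_14 + F_10 + F_7 = 377 + 55 + 13 = 445.

445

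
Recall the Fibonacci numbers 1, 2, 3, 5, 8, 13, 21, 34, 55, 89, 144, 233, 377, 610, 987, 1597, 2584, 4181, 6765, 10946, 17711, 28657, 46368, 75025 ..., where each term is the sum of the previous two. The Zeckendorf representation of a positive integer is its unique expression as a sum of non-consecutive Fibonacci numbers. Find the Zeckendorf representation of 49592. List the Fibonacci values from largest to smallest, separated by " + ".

subtract 46368 from 49592: 3224 remains
subtract 2584 from 3224: 640 remains
subtract 610 from 640: 30 remains
subtract 21 from 30: 9 remains
subtract 8 from 9: 1 remains
subtract 1 from 1: 0 remains
So 49592 = 46368 + 2584 + 610 + 21 + 8 + 1, with no two terms consecutive in the sequence.

46368 + 2584 + 610 + 21 + 8 + 1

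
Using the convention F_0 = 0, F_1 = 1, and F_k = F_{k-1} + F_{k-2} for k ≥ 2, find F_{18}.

2584

Iterating the recurrence up to F_{12} = 144 and F_{11} = 89:
F_{13} = F_{12} + F_{11} = 144 + 89 = 233
F_{14} = F_{13} + F_{12} = 233 + 144 = 377
F_{15} = F_{14} + F_{13} = 377 + 233 = 610
F_{16} = F_{15} + F_{14} = 610 + 377 = 987
F_{17} = F_{16} + F_{15} = 987 + 610 = 1597
F_{18} = F_{17} + F_{16} = 1597 + 987 = 2584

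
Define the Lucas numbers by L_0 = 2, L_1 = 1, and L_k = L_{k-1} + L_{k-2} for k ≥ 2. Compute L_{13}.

521

Iterating the recurrence up to L_{7} = 29 and L_{6} = 18:
L_{8} = L_{7} + L_{6} = 29 + 18 = 47
L_{9} = L_{8} + L_{7} = 47 + 29 = 76
L_{10} = L_{9} + L_{8} = 76 + 47 = 123
L_{11} = L_{10} + L_{9} = 123 + 76 = 199
L_{12} = L_{11} + L_{10} = 199 + 123 = 322
L_{13} = L_{12} + L_{11} = 322 + 199 = 521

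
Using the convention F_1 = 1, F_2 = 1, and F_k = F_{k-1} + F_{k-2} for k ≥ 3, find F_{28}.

Iterating the recurrence up to F_{20} = 6765 and F_{19} = 4181:
F_{21} = F_{20} + F_{19} = 6765 + 4181 = 10946
F_{22} = F_{21} + F_{20} = 10946 + 6765 = 17711
F_{23} = F_{22} + F_{21} = 17711 + 10946 = 28657
F_{24} = F_{23} + F_{22} = 28657 + 17711 = 46368
F_{25} = F_{24} + F_{23} = 46368 + 28657 = 75025
F_{26} = F_{25} + F_{24} = 75025 + 46368 = 121393
F_{27} = F_{26} + F_{25} = 121393 + 75025 = 196418
F_{28} = F_{27} + F_{26} = 196418 + 121393 = 317811

317811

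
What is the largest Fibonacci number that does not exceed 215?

144 ≤ 215 < 233, so the largest Fibonacci number not exceeding 215 is 144.

144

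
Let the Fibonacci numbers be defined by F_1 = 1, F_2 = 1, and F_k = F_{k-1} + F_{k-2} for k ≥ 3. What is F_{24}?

Iterating the recurrence up to F_{20} = 6765 and F_{19} = 4181:
F_{21} = F_{20} + F_{19} = 6765 + 4181 = 10946
F_{22} = F_{21} + F_{20} = 10946 + 6765 = 17711
F_{23} = F_{22} + F_{21} = 17711 + 10946 = 28657
F_{24} = F_{23} + F_{22} = 28657 + 17711 = 46368

46368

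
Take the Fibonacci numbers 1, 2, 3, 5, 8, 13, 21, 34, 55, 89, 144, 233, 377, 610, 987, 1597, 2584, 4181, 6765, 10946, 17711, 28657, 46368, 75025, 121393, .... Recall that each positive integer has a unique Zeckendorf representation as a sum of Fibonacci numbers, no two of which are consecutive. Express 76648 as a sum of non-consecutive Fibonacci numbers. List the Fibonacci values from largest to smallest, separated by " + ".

75025 + 1597 + 21 + 5

Repeatedly subtract the largest Fibonacci number that fits:
76648 − 75025 = 1623
1623 − 1597 = 26
26 − 21 = 5
5 − 5 = 0
So 76648 = 75025 + 1597 + 21 + 5, with no two terms consecutive in the sequence.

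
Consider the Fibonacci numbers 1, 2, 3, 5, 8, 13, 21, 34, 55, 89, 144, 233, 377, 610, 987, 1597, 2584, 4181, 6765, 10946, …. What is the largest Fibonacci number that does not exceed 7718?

6765 ≤ 7718 < 10946, so the largest Fibonacci number not exceeding 7718 is 6765.

6765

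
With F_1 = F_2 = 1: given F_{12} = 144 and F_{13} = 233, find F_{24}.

46368

By the doubling identity F_{2k} = F_k(2F_{k+1} − F_k): F_{24} = 144·(2·233 − 144) = 144·322 = 46368.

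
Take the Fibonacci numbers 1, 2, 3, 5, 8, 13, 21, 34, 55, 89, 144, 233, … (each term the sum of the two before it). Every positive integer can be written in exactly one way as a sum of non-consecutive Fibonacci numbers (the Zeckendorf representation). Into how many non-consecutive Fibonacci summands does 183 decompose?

Greedily peel off the largest Fibonacci term at each step:
183: greatest Fibonacci not exceeding it is 144, leaving 39
39: greatest Fibonacci not exceeding it is 34, leaving 5
5: greatest Fibonacci not exceeding it is 5, leaving 0
183 = 144 + 34 + 5, which has 3 terms.

3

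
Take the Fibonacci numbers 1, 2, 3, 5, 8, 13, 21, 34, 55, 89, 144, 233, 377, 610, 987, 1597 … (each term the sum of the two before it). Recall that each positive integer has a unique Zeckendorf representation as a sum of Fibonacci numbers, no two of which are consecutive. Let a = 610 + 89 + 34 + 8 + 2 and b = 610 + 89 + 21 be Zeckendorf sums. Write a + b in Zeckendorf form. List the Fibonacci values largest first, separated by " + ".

The two numbers are 743 and 720, so their sum is 1463.
largest Fibonacci ≤ 1463 is 987; 1463 − 987 = 476
largest Fibonacci ≤ 476 is 377; 476 − 377 = 99
largest Fibonacci ≤ 99 is 89; 99 − 89 = 10
largest Fibonacci ≤ 10 is 8; 10 − 8 = 2
largest Fibonacci ≤ 2 is 2; 2 − 2 = 0

987 + 377 + 89 + 8 + 2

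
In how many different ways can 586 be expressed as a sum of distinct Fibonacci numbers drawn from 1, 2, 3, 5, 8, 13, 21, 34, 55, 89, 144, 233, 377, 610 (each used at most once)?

Each representation comes from the Zeckendorf form by replacing some F_k with F_{k−1} + F_{k−2} where possible.
586 = 377+144+55+8+2 = 377+144+55+5+3+2 = 377+144+34+21+8+2 = … (8 more), for 11 in all.

11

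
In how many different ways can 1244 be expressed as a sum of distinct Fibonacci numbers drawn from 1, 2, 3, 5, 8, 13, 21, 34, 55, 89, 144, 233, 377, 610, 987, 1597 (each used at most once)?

Starting from the Zeckendorf form and repeatedly splitting a term F_k into F_{k−1} + F_{k−2} (when neither is already used) reaches every representation.
1244 = 987+233+21+3 = 987+233+21+2+1 = 987+233+13+8+3 = … (27 more), for 30 in all.

30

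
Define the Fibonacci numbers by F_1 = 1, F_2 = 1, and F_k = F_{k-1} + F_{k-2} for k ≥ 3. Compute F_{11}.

Iterating the recurrence up to F_{7} = 13 and F_{6} = 8:
F_{8} = F_{7} + F_{6} = 13 + 8 = 21
F_{9} = F_{8} + F_{7} = 21 + 13 = 34
F_{10} = F_{9} + F_{8} = 34 + 21 = 55
F_{11} = F_{10} + F_{9} = 55 + 34 = 89

89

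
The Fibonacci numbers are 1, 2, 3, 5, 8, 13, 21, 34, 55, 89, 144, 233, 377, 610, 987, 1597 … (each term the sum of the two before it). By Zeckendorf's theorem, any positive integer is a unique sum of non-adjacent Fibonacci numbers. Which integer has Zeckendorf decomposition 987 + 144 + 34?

987 + 144 + 34 = 1165.

1165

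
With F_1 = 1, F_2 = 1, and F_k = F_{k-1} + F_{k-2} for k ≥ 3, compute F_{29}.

Iterating the recurrence up to F_{23} = 28657 and F_{22} = 17711:
F_{24} = F_{23} + F_{22} = 28657 + 17711 = 46368
F_{25} = F_{24} + F_{23} = 46368 + 28657 = 75025
F_{26} = F_{25} + F_{24} = 75025 + 46368 = 121393
F_{27} = F_{26} + F_{25} = 121393 + 75025 = 196418
F_{28} = F_{27} + F_{26} = 196418 + 121393 = 317811
F_{29} = F_{28} + F_{27} = 317811 + 196418 = 514229

514229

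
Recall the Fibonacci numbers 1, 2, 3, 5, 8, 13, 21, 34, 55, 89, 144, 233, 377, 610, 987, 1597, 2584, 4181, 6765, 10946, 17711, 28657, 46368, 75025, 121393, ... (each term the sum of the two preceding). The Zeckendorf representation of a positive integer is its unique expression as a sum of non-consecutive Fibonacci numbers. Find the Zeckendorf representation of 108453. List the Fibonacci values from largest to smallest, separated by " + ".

75025 + 28657 + 4181 + 377 + 144 + 55 + 13 + 1

108453: greatest Fibonacci not exceeding it is 75025, leaving 33428
33428: greatest Fibonacci not exceeding it is 28657, leaving 4771
4771: greatest Fibonacci not exceeding it is 4181, leaving 590
590: greatest Fibonacci not exceeding it is 377, leaving 213
213: greatest Fibonacci not exceeding it is 144, leaving 69
69: greatest Fibonacci not exceeding it is 55, leaving 14
14: greatest Fibonacci not exceeding it is 13, leaving 1
1: greatest Fibonacci not exceeding it is 1, leaving 0
So 108453 = 75025 + 28657 + 4181 + 377 + 144 + 55 + 13 + 1, with no two terms consecutive in the sequence.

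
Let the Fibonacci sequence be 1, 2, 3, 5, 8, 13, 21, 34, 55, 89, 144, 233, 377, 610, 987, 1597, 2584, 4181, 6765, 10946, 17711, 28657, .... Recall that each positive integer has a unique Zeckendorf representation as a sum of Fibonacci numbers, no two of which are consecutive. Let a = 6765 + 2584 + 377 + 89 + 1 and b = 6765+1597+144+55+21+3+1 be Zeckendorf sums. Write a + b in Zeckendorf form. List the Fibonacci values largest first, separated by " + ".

17711 + 610 + 55 + 21 + 5

The two numbers are 9816 and 8586, so their sum is 18402.
Greedily peel off the largest Fibonacci term at each step:
18402: greatest Fibonacci not exceeding it is 17711, leaving 691
691: greatest Fibonacci not exceeding it is 610, leaving 81
81: greatest Fibonacci not exceeding it is 55, leaving 26
26: greatest Fibonacci not exceeding it is 21, leaving 5
5: greatest Fibonacci not exceeding it is 5, leaving 0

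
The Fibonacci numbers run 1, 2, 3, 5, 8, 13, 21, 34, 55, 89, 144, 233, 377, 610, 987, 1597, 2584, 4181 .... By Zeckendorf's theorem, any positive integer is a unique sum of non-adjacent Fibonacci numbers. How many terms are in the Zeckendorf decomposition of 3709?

6

Greedy algorithm:
largest Fibonacci ≤ 3709 is 2584; 3709 − 2584 = 1125
largest Fibonacci ≤ 1125 is 987; 1125 − 987 = 138
largest Fibonacci ≤ 138 is 89; 138 − 89 = 49
largest Fibonacci ≤ 49 is 34; 49 − 34 = 15
largest Fibonacci ≤ 15 is 13; 15 − 13 = 2
largest Fibonacci ≤ 2 is 2; 2 − 2 = 0
3709 = 2584 + 987 + 89 + 34 + 13 + 2, which has 6 terms.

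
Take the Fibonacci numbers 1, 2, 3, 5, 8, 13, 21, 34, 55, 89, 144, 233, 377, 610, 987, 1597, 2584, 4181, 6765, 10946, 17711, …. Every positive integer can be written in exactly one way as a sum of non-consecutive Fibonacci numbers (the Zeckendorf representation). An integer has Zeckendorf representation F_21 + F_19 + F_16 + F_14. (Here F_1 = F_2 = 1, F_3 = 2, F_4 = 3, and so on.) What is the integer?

16491

F_21 + F_19 + F_16 + F_14 = 10946 + 4181 + 987 + 377 = 16491.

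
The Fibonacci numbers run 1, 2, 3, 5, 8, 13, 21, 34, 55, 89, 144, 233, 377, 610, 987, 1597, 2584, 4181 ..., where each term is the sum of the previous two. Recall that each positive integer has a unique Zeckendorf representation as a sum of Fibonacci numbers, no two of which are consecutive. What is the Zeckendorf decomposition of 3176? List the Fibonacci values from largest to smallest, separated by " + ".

2584 + 377 + 144 + 55 + 13 + 3

Greedy algorithm:
subtract 2584 from 3176: 592 remains
subtract 377 from 592: 215 remains
subtract 144 from 215: 71 remains
subtract 55 from 71: 16 remains
subtract 13 from 16: 3 remains
subtract 3 from 3: 0 remains
So 3176 = 2584 + 377 + 144 + 55 + 13 + 3, with no two terms consecutive in the sequence.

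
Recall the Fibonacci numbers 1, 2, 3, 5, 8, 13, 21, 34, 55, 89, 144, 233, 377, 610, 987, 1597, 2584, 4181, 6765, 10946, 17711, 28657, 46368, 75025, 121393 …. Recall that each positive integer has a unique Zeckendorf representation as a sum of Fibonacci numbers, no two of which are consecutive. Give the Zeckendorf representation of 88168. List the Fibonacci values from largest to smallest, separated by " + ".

75025 + 10946 + 1597 + 377 + 144 + 55 + 21 + 3

Repeatedly subtract the largest Fibonacci number that fits:
subtract 75025 from 88168: 13143 remains
subtract 10946 from 13143: 2197 remains
subtract 1597 from 2197: 600 remains
subtract 377 from 600: 223 remains
subtract 144 from 223: 79 remains
subtract 55 from 79: 24 remains
subtract 21 from 24: 3 remains
subtract 3 from 3: 0 remains
So 88168 = 75025 + 10946 + 1597 + 377 + 144 + 55 + 21 + 3, with no two terms consecutive in the sequence.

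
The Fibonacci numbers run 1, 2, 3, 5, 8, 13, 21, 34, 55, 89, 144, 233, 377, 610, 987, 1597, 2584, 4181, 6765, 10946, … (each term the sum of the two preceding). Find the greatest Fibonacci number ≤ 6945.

6765 ≤ 6945 < 10946, so the largest Fibonacci number not exceeding 6945 is 6765.

6765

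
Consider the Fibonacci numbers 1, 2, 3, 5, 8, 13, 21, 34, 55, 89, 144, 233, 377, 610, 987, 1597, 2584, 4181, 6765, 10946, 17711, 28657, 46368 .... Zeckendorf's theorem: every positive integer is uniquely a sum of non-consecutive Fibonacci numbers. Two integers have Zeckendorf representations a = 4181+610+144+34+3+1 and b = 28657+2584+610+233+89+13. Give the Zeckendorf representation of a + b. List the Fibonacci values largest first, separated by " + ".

28657 + 6765 + 1597 + 89 + 34 + 13 + 3 + 1

The two numbers are 4973 and 32186, so their sum is 37159.
Greedily peel off the largest Fibonacci term at each step:
37159 − 28657 = 8502
8502 − 6765 = 1737
1737 − 1597 = 140
140 − 89 = 51
51 − 34 = 17
17 − 13 = 4
4 − 3 = 1
1 − 1 = 0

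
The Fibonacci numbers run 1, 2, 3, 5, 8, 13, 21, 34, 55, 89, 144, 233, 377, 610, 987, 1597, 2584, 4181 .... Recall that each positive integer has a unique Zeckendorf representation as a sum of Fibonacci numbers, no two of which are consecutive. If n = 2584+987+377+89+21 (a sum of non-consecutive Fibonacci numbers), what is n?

4058

2584+987+377+89+21 = 4058.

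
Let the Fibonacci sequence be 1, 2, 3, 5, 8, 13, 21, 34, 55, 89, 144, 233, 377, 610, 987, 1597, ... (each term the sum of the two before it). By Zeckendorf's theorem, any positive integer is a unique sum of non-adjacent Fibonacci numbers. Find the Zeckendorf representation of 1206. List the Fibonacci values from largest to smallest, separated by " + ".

Greedily peel off the largest Fibonacci term at each step:
subtract 987 from 1206: 219 remains
subtract 144 from 219: 75 remains
subtract 55 from 75: 20 remains
subtract 13 from 20: 7 remains
subtract 5 from 7: 2 remains
subtract 2 from 2: 0 remains
So 1206 = 987 + 144 + 55 + 13 + 5 + 2, with no two terms consecutive in the sequence.

987 + 144 + 55 + 13 + 5 + 2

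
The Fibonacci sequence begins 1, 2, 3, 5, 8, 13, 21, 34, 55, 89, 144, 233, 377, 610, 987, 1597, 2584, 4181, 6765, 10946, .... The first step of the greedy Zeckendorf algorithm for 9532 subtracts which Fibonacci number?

6765

6765 ≤ 9532 < 10946, so the largest Fibonacci number not exceeding 9532 is 6765.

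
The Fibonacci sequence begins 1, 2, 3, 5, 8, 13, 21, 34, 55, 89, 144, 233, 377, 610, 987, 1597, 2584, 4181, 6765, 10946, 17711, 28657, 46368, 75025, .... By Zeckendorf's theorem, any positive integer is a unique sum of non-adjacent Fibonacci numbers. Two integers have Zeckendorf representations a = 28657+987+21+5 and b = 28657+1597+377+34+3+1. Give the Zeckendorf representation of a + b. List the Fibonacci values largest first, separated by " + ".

The two numbers are 29670 and 30669, so their sum is 60339.
Greedily peel off the largest Fibonacci term at each step:
subtract 46368 from 60339: 13971 remains
subtract 10946 from 13971: 3025 remains
subtract 2584 from 3025: 441 remains
subtract 377 from 441: 64 remains
subtract 55 from 64: 9 remains
subtract 8 from 9: 1 remains
subtract 1 from 1: 0 remains

46368 + 10946 + 2584 + 377 + 55 + 8 + 1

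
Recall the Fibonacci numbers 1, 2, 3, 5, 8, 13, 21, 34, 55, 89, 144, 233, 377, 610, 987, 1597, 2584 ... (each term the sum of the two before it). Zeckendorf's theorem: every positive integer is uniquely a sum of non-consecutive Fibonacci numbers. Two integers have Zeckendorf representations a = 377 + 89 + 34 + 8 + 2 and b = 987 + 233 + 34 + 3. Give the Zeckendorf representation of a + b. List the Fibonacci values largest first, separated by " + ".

1597 + 144 + 21 + 5

The two numbers are 510 and 1257, so their sum is 1767.
take 1597 (≤ 1767); 1767 − 1597 = 170
take 144 (≤ 170); 170 − 144 = 26
take 21 (≤ 26); 26 − 21 = 5
take 5 (≤ 5); 5 − 5 = 0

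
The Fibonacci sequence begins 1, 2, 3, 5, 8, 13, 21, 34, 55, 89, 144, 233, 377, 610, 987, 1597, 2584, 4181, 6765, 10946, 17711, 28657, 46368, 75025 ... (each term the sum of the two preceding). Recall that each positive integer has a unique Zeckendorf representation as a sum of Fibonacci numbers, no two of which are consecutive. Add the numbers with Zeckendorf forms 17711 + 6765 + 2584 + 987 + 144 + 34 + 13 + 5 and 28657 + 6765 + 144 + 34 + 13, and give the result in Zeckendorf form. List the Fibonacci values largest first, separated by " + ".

The two numbers are 28243 and 35613, so their sum is 63856.
take 46368 (≤ 63856); 63856 − 46368 = 17488
take 10946 (≤ 17488); 17488 − 10946 = 6542
take 4181 (≤ 6542); 6542 − 4181 = 2361
take 1597 (≤ 2361); 2361 − 1597 = 764
take 610 (≤ 764); 764 − 610 = 154
take 144 (≤ 154); 154 − 144 = 10
take 8 (≤ 10); 10 − 8 = 2
take 2 (≤ 2); 2 − 2 = 0

46368 + 10946 + 4181 + 1597 + 610 + 144 + 8 + 2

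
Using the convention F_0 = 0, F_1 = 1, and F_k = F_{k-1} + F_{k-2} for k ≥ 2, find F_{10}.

Iterating the recurrence up to F_{4} = 3 and F_{3} = 2:
F_{5} = F_{4} + F_{3} = 3 + 2 = 5
F_{6} = F_{5} + F_{4} = 5 + 3 = 8
F_{7} = F_{6} + F_{5} = 8 + 5 = 13
F_{8} = F_{7} + F_{6} = 13 + 8 = 21
F_{9} = F_{8} + F_{7} = 21 + 13 = 34
F_{10} = F_{9} + F_{8} = 34 + 21 = 55

55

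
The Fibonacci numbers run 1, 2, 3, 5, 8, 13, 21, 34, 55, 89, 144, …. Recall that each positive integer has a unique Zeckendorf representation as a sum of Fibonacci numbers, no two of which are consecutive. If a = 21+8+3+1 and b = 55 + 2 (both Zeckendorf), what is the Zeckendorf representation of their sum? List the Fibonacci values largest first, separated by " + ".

The two numbers are 33 and 57, so their sum is 90.
90 − 89 = 1
1 − 1 = 0

89 + 1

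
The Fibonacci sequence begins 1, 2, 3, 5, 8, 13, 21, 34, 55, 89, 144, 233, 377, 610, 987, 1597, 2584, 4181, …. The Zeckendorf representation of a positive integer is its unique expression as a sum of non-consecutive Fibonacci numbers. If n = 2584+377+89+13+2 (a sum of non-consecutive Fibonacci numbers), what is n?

3065

2584+377+89+13+2 = 3065.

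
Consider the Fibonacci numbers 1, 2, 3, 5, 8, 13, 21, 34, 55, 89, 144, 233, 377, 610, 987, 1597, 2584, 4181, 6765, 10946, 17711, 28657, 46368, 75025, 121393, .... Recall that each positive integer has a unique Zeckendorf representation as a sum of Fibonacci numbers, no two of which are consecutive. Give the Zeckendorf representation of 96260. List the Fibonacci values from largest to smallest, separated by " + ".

75025 + 17711 + 2584 + 610 + 233 + 89 + 8

take 75025 (≤ 96260); 96260 − 75025 = 21235
take 17711 (≤ 21235); 21235 − 17711 = 3524
take 2584 (≤ 3524); 3524 − 2584 = 940
take 610 (≤ 940); 940 − 610 = 330
take 233 (≤ 330); 330 − 233 = 97
take 89 (≤ 97); 97 − 89 = 8
take 8 (≤ 8); 8 − 8 = 0
So 96260 = 75025 + 17711 + 2584 + 610 + 233 + 89 + 8, with no two terms consecutive in the sequence.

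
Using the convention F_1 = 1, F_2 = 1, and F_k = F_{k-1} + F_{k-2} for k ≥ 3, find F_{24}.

46368

Iterating the recurrence up to F_{17} = 1597 and F_{16} = 987:
F_{18} = F_{17} + F_{16} = 1597 + 987 = 2584
F_{19} = F_{18} + F_{17} = 2584 + 1597 = 4181
F_{20} = F_{19} + F_{18} = 4181 + 2584 = 6765
F_{21} = F_{20} + F_{19} = 6765 + 4181 = 10946
F_{22} = F_{21} + F_{20} = 10946 + 6765 = 17711
F_{23} = F_{22} + F_{21} = 17711 + 10946 = 28657
F_{24} = F_{23} + F_{22} = 28657 + 17711 = 46368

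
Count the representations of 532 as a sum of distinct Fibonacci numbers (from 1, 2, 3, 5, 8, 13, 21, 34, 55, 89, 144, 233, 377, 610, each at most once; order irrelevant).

17

Starting from the Zeckendorf form and repeatedly splitting a term F_k into F_{k−1} + F_{k−2} (when neither is already used) reaches every representation.
532 = 377+144+8+3 = 377+144+8+2+1 = 377+89+55+8+3 = … (14 more), for 17 in all.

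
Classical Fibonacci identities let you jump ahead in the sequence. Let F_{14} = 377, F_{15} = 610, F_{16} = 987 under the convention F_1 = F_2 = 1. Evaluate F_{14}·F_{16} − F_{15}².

377·987 − 610² = 372099 − 372100 = -1. (Cassini's identity: F_{k−1}F_{k+1} − F_k² = (−1)^k.)

-1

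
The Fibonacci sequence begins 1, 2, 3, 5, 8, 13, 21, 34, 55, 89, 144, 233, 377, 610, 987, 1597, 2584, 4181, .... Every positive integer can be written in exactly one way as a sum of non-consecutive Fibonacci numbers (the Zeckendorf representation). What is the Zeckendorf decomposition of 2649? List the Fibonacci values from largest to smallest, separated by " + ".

2584 + 55 + 8 + 2

Greedily peel off the largest Fibonacci term at each step:
subtract 2584 from 2649: 65 remains
subtract 55 from 65: 10 remains
subtract 8 from 10: 2 remains
subtract 2 from 2: 0 remains
So 2649 = 2584 + 55 + 8 + 2, with no two terms consecutive in the sequence.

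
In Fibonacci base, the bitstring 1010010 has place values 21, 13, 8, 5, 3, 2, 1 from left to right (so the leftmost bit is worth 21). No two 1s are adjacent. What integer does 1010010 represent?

31

Summing the place values of the 1 bits: 21 + 8 + 2 = 31.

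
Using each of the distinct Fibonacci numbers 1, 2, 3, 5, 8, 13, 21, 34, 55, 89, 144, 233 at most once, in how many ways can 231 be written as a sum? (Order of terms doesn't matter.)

231 = 144+55+21+8+3 = 144+55+21+8+2+1 = 144+55+21+5+3+2+1 = 144+55+13+8+5+3+2+1 = … (2 more), for 6 in all.

6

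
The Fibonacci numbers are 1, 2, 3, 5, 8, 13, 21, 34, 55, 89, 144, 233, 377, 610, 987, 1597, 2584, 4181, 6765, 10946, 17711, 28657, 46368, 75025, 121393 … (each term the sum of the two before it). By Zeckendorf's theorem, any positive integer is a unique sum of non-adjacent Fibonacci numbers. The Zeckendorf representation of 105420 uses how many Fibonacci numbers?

7

105420 − 75025 = 30395
30395 − 28657 = 1738
1738 − 1597 = 141
141 − 89 = 52
52 − 34 = 18
18 − 13 = 5
5 − 5 = 0
105420 = 75025 + 28657 + 1597 + 89 + 34 + 13 + 5, which has 7 terms.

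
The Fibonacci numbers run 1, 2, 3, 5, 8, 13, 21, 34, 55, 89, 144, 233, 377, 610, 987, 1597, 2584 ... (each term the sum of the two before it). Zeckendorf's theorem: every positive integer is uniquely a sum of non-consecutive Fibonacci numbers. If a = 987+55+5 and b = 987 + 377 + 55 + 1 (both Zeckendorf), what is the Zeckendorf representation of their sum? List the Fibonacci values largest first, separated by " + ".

The two numbers are 1047 and 1420, so their sum is 2467.
largest Fibonacci ≤ 2467 is 1597; 2467 − 1597 = 870
largest Fibonacci ≤ 870 is 610; 870 − 610 = 260
largest Fibonacci ≤ 260 is 233; 260 − 233 = 27
largest Fibonacci ≤ 27 is 21; 27 − 21 = 6
largest Fibonacci ≤ 6 is 5; 6 − 5 = 1
largest Fibonacci ≤ 1 is 1; 1 − 1 = 0

1597 + 610 + 233 + 21 + 5 + 1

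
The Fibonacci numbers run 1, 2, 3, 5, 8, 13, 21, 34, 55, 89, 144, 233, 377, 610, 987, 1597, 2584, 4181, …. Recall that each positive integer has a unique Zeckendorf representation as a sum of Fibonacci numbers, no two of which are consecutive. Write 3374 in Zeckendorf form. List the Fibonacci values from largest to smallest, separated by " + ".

3374 − 2584 = 790
790 − 610 = 180
180 − 144 = 36
36 − 34 = 2
2 − 2 = 0
So 3374 = 2584 + 610 + 144 + 34 + 2, with no two terms consecutive in the sequence.

2584 + 610 + 144 + 34 + 2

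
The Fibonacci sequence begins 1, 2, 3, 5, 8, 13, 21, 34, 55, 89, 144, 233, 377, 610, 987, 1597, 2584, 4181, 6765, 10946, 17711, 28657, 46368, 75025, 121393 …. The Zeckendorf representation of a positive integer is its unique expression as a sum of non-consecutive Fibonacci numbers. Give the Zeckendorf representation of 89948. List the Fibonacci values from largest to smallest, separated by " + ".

Greedy algorithm:
take 75025 (≤ 89948); 89948 − 75025 = 14923
take 10946 (≤ 14923); 14923 − 10946 = 3977
take 2584 (≤ 3977); 3977 − 2584 = 1393
take 987 (≤ 1393); 1393 − 987 = 406
take 377 (≤ 406); 406 − 377 = 29
take 21 (≤ 29); 29 − 21 = 8
take 8 (≤ 8); 8 − 8 = 0
So 89948 = 75025 + 10946 + 2584 + 987 + 377 + 21 + 8, with no two terms consecutive in the sequence.

75025 + 10946 + 2584 + 987 + 377 + 21 + 8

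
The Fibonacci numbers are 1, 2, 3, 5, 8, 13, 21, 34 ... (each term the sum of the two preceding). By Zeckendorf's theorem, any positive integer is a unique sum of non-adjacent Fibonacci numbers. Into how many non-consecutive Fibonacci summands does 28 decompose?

Repeatedly subtract the largest Fibonacci number that fits:
28: greatest Fibonacci not exceeding it is 21, leaving 7
7: greatest Fibonacci not exceeding it is 5, leaving 2
2: greatest Fibonacci not exceeding it is 2, leaving 0
28 = 21 + 5 + 2, which has 3 terms.

3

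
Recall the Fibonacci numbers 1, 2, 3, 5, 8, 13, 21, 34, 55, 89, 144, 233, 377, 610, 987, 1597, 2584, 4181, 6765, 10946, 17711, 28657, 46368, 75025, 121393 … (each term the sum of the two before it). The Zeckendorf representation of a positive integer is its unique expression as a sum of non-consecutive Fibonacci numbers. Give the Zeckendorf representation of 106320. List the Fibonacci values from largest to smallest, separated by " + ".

Repeatedly subtract the largest Fibonacci number that fits:
take 75025 (≤ 106320); 106320 − 75025 = 31295
take 28657 (≤ 31295); 31295 − 28657 = 2638
take 2584 (≤ 2638); 2638 − 2584 = 54
take 34 (≤ 54); 54 − 34 = 20
take 13 (≤ 20); 20 − 13 = 7
take 5 (≤ 7); 7 − 5 = 2
take 2 (≤ 2); 2 − 2 = 0
So 106320 = 75025 + 28657 + 2584 + 34 + 13 + 5 + 2, with no two terms consecutive in the sequence.

75025 + 28657 + 2584 + 34 + 13 + 5 + 2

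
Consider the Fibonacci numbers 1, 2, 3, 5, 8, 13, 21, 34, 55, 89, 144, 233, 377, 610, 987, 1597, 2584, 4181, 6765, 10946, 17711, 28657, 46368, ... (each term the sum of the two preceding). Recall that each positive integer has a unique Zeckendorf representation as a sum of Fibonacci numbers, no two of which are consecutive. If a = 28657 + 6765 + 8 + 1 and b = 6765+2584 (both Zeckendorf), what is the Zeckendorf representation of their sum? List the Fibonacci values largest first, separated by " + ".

The two numbers are 35431 and 9349, so their sum is 44780.
Repeatedly subtract the largest Fibonacci number that fits:
28657 ≤ 44780 < 46368, so take 28657; remainder 16123
10946 ≤ 16123 < 17711, so take 10946; remainder 5177
4181 ≤ 5177 < 6765, so take 4181; remainder 996
987 ≤ 996 < 1597, so take 987; remainder 9
8 ≤ 9 < 13, so take 8; remainder 1
1 ≤ 1 < 2, so take 1; remainder 0

28657 + 10946 + 4181 + 987 + 8 + 1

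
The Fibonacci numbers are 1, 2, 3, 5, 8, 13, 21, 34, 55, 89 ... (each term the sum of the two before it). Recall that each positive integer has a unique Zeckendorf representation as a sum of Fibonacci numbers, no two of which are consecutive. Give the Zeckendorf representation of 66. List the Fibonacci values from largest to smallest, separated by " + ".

55 + 8 + 3

Greedily peel off the largest Fibonacci term at each step:
subtract 55 from 66: 11 remains
subtract 8 from 11: 3 remains
subtract 3 from 3: 0 remains
So 66 = 55 + 8 + 3, with no two terms consecutive in the sequence.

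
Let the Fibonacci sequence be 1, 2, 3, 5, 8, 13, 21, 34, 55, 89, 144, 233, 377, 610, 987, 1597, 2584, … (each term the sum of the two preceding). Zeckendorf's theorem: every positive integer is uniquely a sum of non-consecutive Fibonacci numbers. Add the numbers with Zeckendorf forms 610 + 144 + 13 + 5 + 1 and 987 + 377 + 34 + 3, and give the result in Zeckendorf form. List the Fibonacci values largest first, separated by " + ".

1597 + 377 + 144 + 55 + 1

The two numbers are 773 and 1401, so their sum is 2174.
Greedily peel off the largest Fibonacci term at each step:
2174 − 1597 = 577
577 − 377 = 200
200 − 144 = 56
56 − 55 = 1
1 − 1 = 0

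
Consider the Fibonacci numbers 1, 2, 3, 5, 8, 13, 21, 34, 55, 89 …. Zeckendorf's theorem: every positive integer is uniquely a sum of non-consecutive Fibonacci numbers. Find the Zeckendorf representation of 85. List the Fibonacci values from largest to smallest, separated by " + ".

55 + 21 + 8 + 1

Greedy algorithm:
subtract 55 from 85: 30 remains
subtract 21 from 30: 9 remains
subtract 8 from 9: 1 remains
subtract 1 from 1: 0 remains
So 85 = 55 + 21 + 8 + 1, with no two terms consecutive in the sequence.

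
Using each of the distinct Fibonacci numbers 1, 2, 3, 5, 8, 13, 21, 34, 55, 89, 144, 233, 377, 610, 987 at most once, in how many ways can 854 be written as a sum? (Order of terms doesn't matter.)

21

854 = 610+233+8+3 = 610+233+8+2+1 = 610+144+89+8+3 = 610+233+5+3+2+1 = … (17 more), for 21 in all.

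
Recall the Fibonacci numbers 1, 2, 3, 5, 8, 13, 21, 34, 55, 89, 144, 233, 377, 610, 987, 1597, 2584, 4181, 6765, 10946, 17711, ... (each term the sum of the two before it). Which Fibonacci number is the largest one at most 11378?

10946

10946 ≤ 11378 < 17711, so the largest Fibonacci number not exceeding 11378 is 10946.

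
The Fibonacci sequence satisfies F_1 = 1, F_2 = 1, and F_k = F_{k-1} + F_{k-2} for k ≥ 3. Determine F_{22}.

17711

Iterating the recurrence up to F_{16} = 987 and F_{15} = 610:
F_{17} = F_{16} + F_{15} = 987 + 610 = 1597
F_{18} = F_{17} + F_{16} = 1597 + 987 = 2584
F_{19} = F_{18} + F_{17} = 2584 + 1597 = 4181
F_{20} = F_{19} + F_{18} = 4181 + 2584 = 6765
F_{21} = F_{20} + F_{19} = 6765 + 4181 = 10946
F_{22} = F_{21} + F_{20} = 10946 + 6765 = 17711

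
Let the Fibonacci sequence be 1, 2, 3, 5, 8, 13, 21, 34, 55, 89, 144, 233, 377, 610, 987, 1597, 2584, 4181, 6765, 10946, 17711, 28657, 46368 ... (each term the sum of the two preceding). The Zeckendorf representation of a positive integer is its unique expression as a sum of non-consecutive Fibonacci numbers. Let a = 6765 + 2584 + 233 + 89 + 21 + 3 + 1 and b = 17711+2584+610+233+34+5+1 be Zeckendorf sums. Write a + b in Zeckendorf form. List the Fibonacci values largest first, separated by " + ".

The two numbers are 9696 and 21178, so their sum is 30874.
largest Fibonacci ≤ 30874 is 28657; 30874 − 28657 = 2217
largest Fibonacci ≤ 2217 is 1597; 2217 − 1597 = 620
largest Fibonacci ≤ 620 is 610; 620 − 610 = 10
largest Fibonacci ≤ 10 is 8; 10 − 8 = 2
largest Fibonacci ≤ 2 is 2; 2 − 2 = 0

28657 + 1597 + 610 + 8 + 2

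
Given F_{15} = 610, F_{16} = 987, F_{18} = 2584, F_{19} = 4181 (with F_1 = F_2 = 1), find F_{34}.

By the addition formula F_{m+n} = F_m F_{n+1} + F_{m−1} F_n with m=19, n=15: F_{34} = 4181·987 + 2584·610 = 4126647 + 1576240 = 5702887.

5702887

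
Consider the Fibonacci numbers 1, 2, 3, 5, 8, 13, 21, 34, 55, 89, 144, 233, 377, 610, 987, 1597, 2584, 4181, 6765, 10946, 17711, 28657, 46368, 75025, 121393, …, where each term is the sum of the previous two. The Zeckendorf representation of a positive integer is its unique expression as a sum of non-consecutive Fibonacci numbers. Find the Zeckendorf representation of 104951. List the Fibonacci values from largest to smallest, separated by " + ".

75025 + 28657 + 987 + 233 + 34 + 13 + 2

Greedily peel off the largest Fibonacci term at each step:
75025 ≤ 104951 < 121393, so take 75025; remainder 29926
28657 ≤ 29926 < 46368, so take 28657; remainder 1269
987 ≤ 1269 < 1597, so take 987; remainder 282
233 ≤ 282 < 377, so take 233; remainder 49
34 ≤ 49 < 55, so take 34; remainder 15
13 ≤ 15 < 21, so take 13; remainder 2
2 ≤ 2 < 3, so take 2; remainder 0
So 104951 = 75025 + 28657 + 987 + 233 + 34 + 13 + 2, with no two terms consecutive in the sequence.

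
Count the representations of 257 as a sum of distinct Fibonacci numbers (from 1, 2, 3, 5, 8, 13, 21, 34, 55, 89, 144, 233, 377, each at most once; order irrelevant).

Each representation comes from the Zeckendorf form by replacing some F_k with F_{k−1} + F_{k−2} where possible.
257 = 233+21+3 = 233+21+2+1 = 233+13+8+3 = 144+89+21+3 = 233+13+8+2+1 = … (10 more), for 15 in all.

15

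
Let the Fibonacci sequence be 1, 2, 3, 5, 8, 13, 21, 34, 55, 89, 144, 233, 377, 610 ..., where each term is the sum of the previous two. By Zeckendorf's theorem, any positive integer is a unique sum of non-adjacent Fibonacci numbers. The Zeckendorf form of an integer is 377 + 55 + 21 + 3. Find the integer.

456

377 + 55 + 21 + 3 = 456.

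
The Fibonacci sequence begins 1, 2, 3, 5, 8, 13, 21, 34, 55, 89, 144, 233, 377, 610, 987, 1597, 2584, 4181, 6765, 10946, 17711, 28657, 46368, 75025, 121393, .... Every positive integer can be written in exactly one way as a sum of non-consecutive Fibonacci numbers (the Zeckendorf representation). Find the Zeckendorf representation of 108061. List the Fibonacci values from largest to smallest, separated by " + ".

75025 + 28657 + 4181 + 144 + 34 + 13 + 5 + 2

take 75025 (≤ 108061); 108061 − 75025 = 33036
take 28657 (≤ 33036); 33036 − 28657 = 4379
take 4181 (≤ 4379); 4379 − 4181 = 198
take 144 (≤ 198); 198 − 144 = 54
take 34 (≤ 54); 54 − 34 = 20
take 13 (≤ 20); 20 − 13 = 7
take 5 (≤ 7); 7 − 5 = 2
take 2 (≤ 2); 2 − 2 = 0
So 108061 = 75025 + 28657 + 4181 + 144 + 34 + 13 + 5 + 2, with no two terms consecutive in the sequence.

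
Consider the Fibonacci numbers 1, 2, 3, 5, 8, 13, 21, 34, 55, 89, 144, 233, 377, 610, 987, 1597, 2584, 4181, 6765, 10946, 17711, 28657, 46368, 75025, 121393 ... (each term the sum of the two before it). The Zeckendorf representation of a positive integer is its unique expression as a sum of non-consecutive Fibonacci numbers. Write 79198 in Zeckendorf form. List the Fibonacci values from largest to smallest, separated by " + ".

largest Fibonacci ≤ 79198 is 75025; 79198 − 75025 = 4173
largest Fibonacci ≤ 4173 is 2584; 4173 − 2584 = 1589
largest Fibonacci ≤ 1589 is 987; 1589 − 987 = 602
largest Fibonacci ≤ 602 is 377; 602 − 377 = 225
largest Fibonacci ≤ 225 is 144; 225 − 144 = 81
largest Fibonacci ≤ 81 is 55; 81 − 55 = 26
largest Fibonacci ≤ 26 is 21; 26 − 21 = 5
largest Fibonacci ≤ 5 is 5; 5 − 5 = 0
So 79198 = 75025 + 2584 + 987 + 377 + 144 + 55 + 21 + 5, with no two terms consecutive in the sequence.

75025 + 2584 + 987 + 377 + 144 + 55 + 21 + 5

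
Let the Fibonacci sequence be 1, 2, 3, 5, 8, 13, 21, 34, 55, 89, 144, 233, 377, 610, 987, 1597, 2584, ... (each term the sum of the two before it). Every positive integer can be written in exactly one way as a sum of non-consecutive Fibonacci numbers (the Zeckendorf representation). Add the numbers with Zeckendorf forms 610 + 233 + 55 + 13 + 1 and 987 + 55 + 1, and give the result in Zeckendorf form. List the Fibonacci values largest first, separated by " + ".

The two numbers are 912 and 1043, so their sum is 1955.
1955 − 1597 = 358
358 − 233 = 125
125 − 89 = 36
36 − 34 = 2
2 − 2 = 0

1597 + 233 + 89 + 34 + 2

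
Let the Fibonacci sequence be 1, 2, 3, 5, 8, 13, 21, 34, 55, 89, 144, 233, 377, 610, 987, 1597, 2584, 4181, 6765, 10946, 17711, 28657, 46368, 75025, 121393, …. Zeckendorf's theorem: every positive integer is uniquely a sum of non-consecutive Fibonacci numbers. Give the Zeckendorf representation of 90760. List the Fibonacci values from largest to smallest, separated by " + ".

75025 + 10946 + 4181 + 377 + 144 + 55 + 21 + 8 + 3

Greedily peel off the largest Fibonacci term at each step:
take 75025 (≤ 90760); 90760 − 75025 = 15735
take 10946 (≤ 15735); 15735 − 10946 = 4789
take 4181 (≤ 4789); 4789 − 4181 = 608
take 377 (≤ 608); 608 − 377 = 231
take 144 (≤ 231); 231 − 144 = 87
take 55 (≤ 87); 87 − 55 = 32
take 21 (≤ 32); 32 − 21 = 11
take 8 (≤ 11); 11 − 8 = 3
take 3 (≤ 3); 3 − 3 = 0
So 90760 = 75025 + 10946 + 4181 + 377 + 144 + 55 + 21 + 8 + 3, with no two terms consecutive in the sequence.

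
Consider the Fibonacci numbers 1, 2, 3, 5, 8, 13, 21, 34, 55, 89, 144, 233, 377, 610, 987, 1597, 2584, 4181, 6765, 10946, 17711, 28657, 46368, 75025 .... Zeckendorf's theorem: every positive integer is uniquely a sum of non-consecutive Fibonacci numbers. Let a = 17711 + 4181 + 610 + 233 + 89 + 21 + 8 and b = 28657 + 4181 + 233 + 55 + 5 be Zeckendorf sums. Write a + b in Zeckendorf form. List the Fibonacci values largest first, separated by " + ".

The two numbers are 22853 and 33131, so their sum is 55984.
55984 − 46368 = 9616
9616 − 6765 = 2851
2851 − 2584 = 267
267 − 233 = 34
34 − 34 = 0

46368 + 6765 + 2584 + 233 + 34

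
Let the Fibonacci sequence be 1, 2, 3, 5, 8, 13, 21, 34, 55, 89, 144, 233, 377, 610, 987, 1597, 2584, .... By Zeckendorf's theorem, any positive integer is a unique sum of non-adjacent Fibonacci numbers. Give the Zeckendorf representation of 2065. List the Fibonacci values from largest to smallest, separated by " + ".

1597 + 377 + 89 + 2

Greedily peel off the largest Fibonacci term at each step:
1597 ≤ 2065 < 2584, so take 1597; remainder 468
377 ≤ 468 < 610, so take 377; remainder 91
89 ≤ 91 < 144, so take 89; remainder 2
2 ≤ 2 < 3, so take 2; remainder 0
So 2065 = 1597 + 377 + 89 + 2, with no two terms consecutive in the sequence.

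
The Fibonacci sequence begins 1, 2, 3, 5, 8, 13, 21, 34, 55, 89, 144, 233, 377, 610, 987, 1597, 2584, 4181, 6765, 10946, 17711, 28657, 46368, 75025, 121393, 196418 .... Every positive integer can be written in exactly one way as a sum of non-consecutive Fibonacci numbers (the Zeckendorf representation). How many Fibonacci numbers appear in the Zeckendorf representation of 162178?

162178: greatest Fibonacci not exceeding it is 121393, leaving 40785
40785: greatest Fibonacci not exceeding it is 28657, leaving 12128
12128: greatest Fibonacci not exceeding it is 10946, leaving 1182
1182: greatest Fibonacci not exceeding it is 987, leaving 195
195: greatest Fibonacci not exceeding it is 144, leaving 51
51: greatest Fibonacci not exceeding it is 34, leaving 17
17: greatest Fibonacci not exceeding it is 13, leaving 4
4: greatest Fibonacci not exceeding it is 3, leaving 1
1: greatest Fibonacci not exceeding it is 1, leaving 0
162178 = 121393 + 28657 + 10946 + 987 + 144 + 34 + 13 + 3 + 1, which has 9 terms.

9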